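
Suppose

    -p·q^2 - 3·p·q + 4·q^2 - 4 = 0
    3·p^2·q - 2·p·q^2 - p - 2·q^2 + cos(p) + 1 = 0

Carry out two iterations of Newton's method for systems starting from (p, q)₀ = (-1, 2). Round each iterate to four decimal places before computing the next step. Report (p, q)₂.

(-0.2831, 0.9532)

At (-1, 2): F = (22.0000, 8.540302).
Jacobian J = [[-q^2 - 3·q, -2·p·q - 3·p + 8·q], [6·p·q - 2·q^2 - sin(p) - 1, 3·p^2 - 4·p·q - 4·q]].
At the point, J = [[-10.0000, 23.0000], [-20.158529, 3.0000]] (det J = 433.646167).
Solving J·Δ = −F gives Δ = (0.3008, -0.8258).
Then the next iterate is (p, q)₁ = (-0.6992, 1.1742).
Round to (-0.6992, 1.1742) and repeat: F = (4.942003, 3.357235), J = [[-4.901346, 13.133201], [-8.039890, 0.053844]].
Δ = (0.4161, -0.2210), so (p, q)₂ = (-0.2831, 0.9532).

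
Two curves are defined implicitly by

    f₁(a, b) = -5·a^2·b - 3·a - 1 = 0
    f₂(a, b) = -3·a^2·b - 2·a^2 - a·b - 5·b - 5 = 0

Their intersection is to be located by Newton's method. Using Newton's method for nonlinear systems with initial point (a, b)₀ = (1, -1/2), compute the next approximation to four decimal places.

At (1, -1/2): F = (-1.5000, -2.5000).
Jacobian J = [[-10·a·b - 3, -5·a^2], [-6·a·b - 4·a - b, -3·a^2 - a - 5]].
At the point, J = [[2.0000, -5.0000], [-0.5000, -9.0000]] (det J = -20.5000).
Solving J·Δ = −F gives Δ = (0.0488, -0.2805).
Then the next iterate is (a, b)₁ = (1.0488, -0.7805).

(1.0488, -0.7805)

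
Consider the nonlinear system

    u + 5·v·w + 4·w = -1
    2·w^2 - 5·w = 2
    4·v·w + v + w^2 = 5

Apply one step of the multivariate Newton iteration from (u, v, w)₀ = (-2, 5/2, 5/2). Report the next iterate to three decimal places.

(-9.361, -0.659, 2.900)

At (-2, 5/2, 5/2): F = (40.250, -2.000, 28.750).
Jacobian J = [[1, 5·w, 5·v + 4], [0, 0, 4·w - 5], [0, 4·w + 1, 4·v + 2·w]].
At the point, J = [[1.000, 12.500, 16.500], [0.000, 0.000, 5.000], [0.000, 11.000, 15.000]] (det J = -55.000).
Solving J·Δ = −F gives Δ = (-7.361, -3.159, 0.400).
Then the next iterate is (u, v, w)₁ = (-9.361, -0.659, 2.900).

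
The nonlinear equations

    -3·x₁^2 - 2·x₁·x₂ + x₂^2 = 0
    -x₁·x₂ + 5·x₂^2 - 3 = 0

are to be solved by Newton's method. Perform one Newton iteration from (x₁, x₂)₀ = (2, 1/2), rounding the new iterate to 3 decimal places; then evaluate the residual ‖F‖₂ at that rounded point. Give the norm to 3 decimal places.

4.078

At (2, 1/2): F = (-13.750, -2.750).
Jacobian J = [[-6·x₁ - 2·x₂, -2·x₁ + 2·x₂], [-x₂, -x₁ + 10·x₂]].
At the point, J = [[-13.000, -3.000], [-0.500, 3.000]] (det J = -40.500).
Solving J·Δ = −F gives Δ = (-1.222, 0.713).
Then the next iterate is (x₁, x₂)₁ = (0.778, 1.213).
Re-evaluating at (0.778, 1.213): F = (-2.23191, 3.41313), so ‖F‖₂ = 4.078.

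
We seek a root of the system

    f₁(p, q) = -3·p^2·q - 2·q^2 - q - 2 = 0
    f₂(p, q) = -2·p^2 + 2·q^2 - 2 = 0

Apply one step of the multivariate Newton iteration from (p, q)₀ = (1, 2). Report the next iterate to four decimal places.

(0.3333, 1.1667)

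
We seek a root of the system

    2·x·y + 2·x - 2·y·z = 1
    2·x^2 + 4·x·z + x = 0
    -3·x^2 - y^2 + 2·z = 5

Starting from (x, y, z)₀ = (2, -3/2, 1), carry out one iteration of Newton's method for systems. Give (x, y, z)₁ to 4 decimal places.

At (2, -3/2, 1): F = (0.0000, 18.0000, -17.2500).
Jacobian J = [[2·y + 2, 2·x - 2·z, -2·y], [4·x + 4·z + 1, 0, 4·x], [-6·x, -2·y, 2]].
At the point, J = [[-1.0000, 2.0000, 3.0000], [13.0000, 0.0000, 8.0000], [-12.0000, 3.0000, 2.0000]] (det J = -103.0000).
Solving J·Δ = −F gives Δ = (-1.8058, -1.9296, 0.6845).
Then the next iterate is (x, y, z)₁ = (0.1942, -3.4296, 1.6845).

(0.1942, -3.4296, 1.6845)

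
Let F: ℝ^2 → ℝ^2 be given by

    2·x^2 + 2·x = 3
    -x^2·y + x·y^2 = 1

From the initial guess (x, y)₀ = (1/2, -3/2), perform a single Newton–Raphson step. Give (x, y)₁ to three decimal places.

(0.875, -0.411)

At (1/2, -3/2): F = (-1.500, 0.500).
Jacobian J = [[4·x + 2, 0], [-2·x·y + y^2, -x^2 + 2·x·y]].
At the point, J = [[4.000, 0.000], [3.750, -1.750]] (det J = -7.000).
Solving J·Δ = −F gives Δ = (0.375, 1.089).
Then the next iterate is (x, y)₁ = (0.875, -0.411).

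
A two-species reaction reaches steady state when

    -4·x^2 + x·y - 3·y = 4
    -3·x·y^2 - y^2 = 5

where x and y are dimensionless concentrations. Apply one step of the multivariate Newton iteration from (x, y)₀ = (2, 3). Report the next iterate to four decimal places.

(0.2697, 2.4933)

At (2, 3): F = (-23.0000, -68.0000).
Jacobian J = [[-8·x + y, x - 3], [-3·y^2, -6·x·y - 2·y]].
At the point, J = [[-13.0000, -1.0000], [-27.0000, -42.0000]] (det J = 519.0000).
Solving J·Δ = −F gives Δ = (-1.7303, -0.5067).
Then the next iterate is (x, y)₁ = (0.2697, 2.4933).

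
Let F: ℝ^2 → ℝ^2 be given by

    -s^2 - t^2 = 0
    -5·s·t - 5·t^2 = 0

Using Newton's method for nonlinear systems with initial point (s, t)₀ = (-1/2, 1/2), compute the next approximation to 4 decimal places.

(-0.2500, 0.2500)

At (-1/2, 1/2): F = (-0.5000, 0.0000).
Jacobian J = [[-2·s, -2·t], [-5·t, -5·s - 10·t]].
At the point, J = [[1.0000, -1.0000], [-2.5000, -2.5000]] (det J = -5.0000).
Solving J·Δ = −F gives Δ = (0.2500, -0.2500).
Then the next iterate is (s, t)₁ = (-0.2500, 0.2500).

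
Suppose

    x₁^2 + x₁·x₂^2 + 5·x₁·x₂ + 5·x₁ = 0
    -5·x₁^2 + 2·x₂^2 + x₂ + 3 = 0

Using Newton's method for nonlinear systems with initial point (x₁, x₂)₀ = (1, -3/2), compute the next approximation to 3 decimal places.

(1.511, -2.322)

At (1, -3/2): F = (0.750, 1.000).
Jacobian J = [[2·x₁ + x₂^2 + 5·x₂ + 5, 2·x₁·x₂ + 5·x₁], [-10·x₁, 4·x₂ + 1]].
At the point, J = [[1.750, 2.000], [-10.000, -5.000]] (det J = 11.250).
Solving J·Δ = −F gives Δ = (0.511, -0.822).
Then the next iterate is (x₁, x₂)₁ = (1.511, -2.322).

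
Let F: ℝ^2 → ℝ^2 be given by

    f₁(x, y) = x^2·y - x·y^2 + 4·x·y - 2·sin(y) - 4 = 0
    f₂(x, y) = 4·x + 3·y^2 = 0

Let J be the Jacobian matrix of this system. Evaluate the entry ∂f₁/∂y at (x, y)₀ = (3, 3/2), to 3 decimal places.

11.859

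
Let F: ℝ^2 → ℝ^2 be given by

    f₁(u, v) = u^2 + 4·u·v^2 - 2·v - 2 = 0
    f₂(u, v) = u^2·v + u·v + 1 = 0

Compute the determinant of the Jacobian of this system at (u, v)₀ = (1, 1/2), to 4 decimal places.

3.0000

J = [[2·u + 4·v^2, 8·u·v - 2], [2·u·v + v, u^2 + u]].
At the point, J = [[3.0000, 2.0000], [1.5000, 2.0000]].
det J = 3.0000.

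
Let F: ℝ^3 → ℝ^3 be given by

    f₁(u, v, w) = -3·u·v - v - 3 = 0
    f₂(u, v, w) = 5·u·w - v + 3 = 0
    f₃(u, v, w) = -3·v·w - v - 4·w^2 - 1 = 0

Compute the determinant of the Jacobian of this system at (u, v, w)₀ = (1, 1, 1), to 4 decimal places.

-313.0000

J = [[-3·v, -3·u - 1, 0], [5·w, -1, 5·u], [0, -3·w - 1, -3·v - 8·w]].
At the point, J = [[-3.0000, -4.0000, 0.0000], [5.0000, -1.0000, 5.0000], [0.0000, -4.0000, -11.0000]].
det J = -313.0000.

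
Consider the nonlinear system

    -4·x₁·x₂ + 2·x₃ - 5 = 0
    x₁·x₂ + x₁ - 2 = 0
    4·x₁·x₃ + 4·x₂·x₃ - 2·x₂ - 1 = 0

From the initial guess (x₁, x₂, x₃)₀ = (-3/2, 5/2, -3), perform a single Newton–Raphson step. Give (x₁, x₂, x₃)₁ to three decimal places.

At (-3/2, 5/2, -3): F = (4.000, -7.250, -18.000).
Jacobian J = [[-4·x₂, -4·x₁, 2], [x₂ + 1, x₁, 0], [4·x₃, 4·x₃ - 2, 4·x₁ + 4·x₂]].
At the point, J = [[-10.000, 6.000, 2.000], [3.500, -1.500, 0.000], [-12.000, -14.000, 4.000]] (det J = -158.000).
Solving J·Δ = −F gives Δ = (1.892, -0.418, 8.715).
Then the next iterate is (x₁, x₂, x₃)₁ = (0.392, 2.082, 5.715).

(0.392, 2.082, 5.715)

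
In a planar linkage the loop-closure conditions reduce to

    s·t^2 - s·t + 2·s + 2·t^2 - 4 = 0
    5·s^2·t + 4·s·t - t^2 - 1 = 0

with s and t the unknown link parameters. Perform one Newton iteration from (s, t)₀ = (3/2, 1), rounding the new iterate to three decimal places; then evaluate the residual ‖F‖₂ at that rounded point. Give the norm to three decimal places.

2.211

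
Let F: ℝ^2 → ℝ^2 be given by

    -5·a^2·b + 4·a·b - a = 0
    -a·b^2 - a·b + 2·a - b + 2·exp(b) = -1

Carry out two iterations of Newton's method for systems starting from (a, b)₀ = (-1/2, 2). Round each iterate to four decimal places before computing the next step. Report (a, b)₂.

At (-1/2, 2): F = (-6.0000, 15.778112).
Jacobian J = [[-10·a·b + 4·b - 1, -5·a^2 + 4·a], [-b^2 - b + 2, -2·a·b - a + 2·exp(b) - 1]].
At the point, J = [[17.0000, -3.2500], [-4.0000, 16.278112]] (det J = 263.727907).
Solving J·Δ = −F gives Δ = (0.1759, -0.9261).
Then the next iterate is (a, b)₁ = (-0.3241, 1.0739).
Round to (-0.3241, 1.0739) and repeat: F = (-1.632121, 5.853266), J = [[6.776110, -1.821604], [-0.227161, 5.873745]].
Δ = (-0.0273, -0.9976), so (a, b)₂ = (-0.3514, 0.0763).

(-0.3514, 0.0763)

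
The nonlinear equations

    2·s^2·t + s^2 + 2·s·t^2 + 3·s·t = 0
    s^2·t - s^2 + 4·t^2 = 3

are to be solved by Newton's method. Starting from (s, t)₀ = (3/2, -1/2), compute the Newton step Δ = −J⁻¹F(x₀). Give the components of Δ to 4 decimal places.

(-1.2130, 0.0478)

At (3/2, -1/2): F = (-1.5000, -5.3750).
Jacobian J = [[4·s·t + 2·s + 2·t^2 + 3·t, 2·s^2 + 4·s·t + 3·s], [2·s·t - 2·s, s^2 + 8·t]].
At the point, J = [[-1.0000, 6.0000], [-4.5000, -1.7500]] (det J = 28.7500).
Solving J·Δ = −F gives Δ = (-1.2130, 0.0478).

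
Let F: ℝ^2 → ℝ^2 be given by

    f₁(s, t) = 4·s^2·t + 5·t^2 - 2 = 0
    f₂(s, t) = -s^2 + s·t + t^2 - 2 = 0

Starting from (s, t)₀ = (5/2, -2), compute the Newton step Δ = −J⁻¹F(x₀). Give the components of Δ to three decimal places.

At (5/2, -2): F = (-32.000, -9.250).
Jacobian J = [[8·s·t, 4·s^2 + 10·t], [-2·s + t, s + 2·t]].
At the point, J = [[-40.000, 5.000], [-7.000, -1.500]] (det J = 95.000).
Solving J·Δ = −F gives Δ = (-0.992, -1.537).

(-0.992, -1.537)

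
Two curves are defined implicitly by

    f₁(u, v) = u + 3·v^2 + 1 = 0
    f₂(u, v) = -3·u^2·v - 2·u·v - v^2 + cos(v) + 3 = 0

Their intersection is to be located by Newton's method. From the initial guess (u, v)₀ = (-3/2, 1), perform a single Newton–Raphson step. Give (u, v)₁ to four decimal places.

At (-3/2, 1): F = (2.5000, -1.209698).
Jacobian J = [[1, 6·v], [-6·u·v - 2·v, -3·u^2 - 2·u - 2·v - sin(v)]].
At the point, J = [[1.0000, 6.0000], [7.0000, -6.591471]] (det J = -48.591471).
Solving J·Δ = −F gives Δ = (-0.1898, -0.3850).
Then the next iterate is (u, v)₁ = (-1.6898, 0.6150).

(-1.6898, 0.6150)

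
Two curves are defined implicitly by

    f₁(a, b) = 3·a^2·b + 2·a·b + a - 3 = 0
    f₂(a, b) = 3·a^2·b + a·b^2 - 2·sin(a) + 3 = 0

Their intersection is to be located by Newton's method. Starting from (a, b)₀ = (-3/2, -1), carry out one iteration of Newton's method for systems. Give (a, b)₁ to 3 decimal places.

At (-3/2, -1): F = (-8.250, -3.25501).
Jacobian J = [[6·a·b + 2·b + 1, 3·a^2 + 2·a], [6·a·b + b^2 - 2·cos(a), 3·a^2 + 2·a·b]].
At the point, J = [[8.000, 3.750], [9.85853, 9.750]] (det J = 41.03053).
Solving J·Δ = −F gives Δ = (1.663, -1.348).
Then the next iterate is (a, b)₁ = (0.163, -2.348).

(0.163, -2.348)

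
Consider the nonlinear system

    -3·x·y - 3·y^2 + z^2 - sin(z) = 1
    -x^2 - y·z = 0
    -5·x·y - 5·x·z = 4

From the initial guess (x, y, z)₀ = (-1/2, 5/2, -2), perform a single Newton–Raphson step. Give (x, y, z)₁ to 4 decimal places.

At (-1/2, 5/2, -2): F = (-11.090703, 4.7500, -2.7500).
Jacobian J = [[-3·y, -3·x - 6·y, 2·z - cos(z)], [-2·x, -z, -y], [-5·y - 5·z, -5·x, -5·x]].
At the point, J = [[-7.5000, -13.5000, -3.583853], [1.0000, 2.0000, -2.5000], [-2.5000, 2.5000, 2.5000]] (det J = -161.878899).
Solving J·Δ = −F gives Δ = (-0.7385, -0.6906, 1.0521).
Then the next iterate is (x, y, z)₁ = (-1.2385, 1.8094, -0.9479).

(-1.2385, 1.8094, -0.9479)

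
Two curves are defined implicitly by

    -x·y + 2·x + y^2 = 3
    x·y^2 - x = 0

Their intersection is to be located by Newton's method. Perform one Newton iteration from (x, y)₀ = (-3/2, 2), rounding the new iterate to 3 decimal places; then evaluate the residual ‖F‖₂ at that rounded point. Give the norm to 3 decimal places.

0.872

At (-3/2, 2): F = (1.000, -4.500).
Jacobian J = [[-y + 2, -x + 2·y], [y^2 - 1, 2·x·y]].
At the point, J = [[0.000, 5.500], [3.000, -6.000]] (det J = -16.500).
Solving J·Δ = −F gives Δ = (1.136, -0.182).
Then the next iterate is (x, y)₁ = (-0.364, 1.818).
Re-evaluating at (-0.364, 1.818): F = (0.23888, -0.83907), so ‖F‖₂ = 0.872.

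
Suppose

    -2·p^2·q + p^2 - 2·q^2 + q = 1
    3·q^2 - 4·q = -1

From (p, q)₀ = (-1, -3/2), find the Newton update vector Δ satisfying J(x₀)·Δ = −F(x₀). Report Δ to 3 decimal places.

(0.286, 1.058)

At (-1, -3/2): F = (-3.000, 13.750).
Jacobian J = [[-4·p·q + 2·p, -2·p^2 - 4·q + 1], [0, 6·q - 4]].
At the point, J = [[-8.000, 5.000], [0.000, -13.000]] (det J = 104.000).
Solving J·Δ = −F gives Δ = (0.286, 1.058).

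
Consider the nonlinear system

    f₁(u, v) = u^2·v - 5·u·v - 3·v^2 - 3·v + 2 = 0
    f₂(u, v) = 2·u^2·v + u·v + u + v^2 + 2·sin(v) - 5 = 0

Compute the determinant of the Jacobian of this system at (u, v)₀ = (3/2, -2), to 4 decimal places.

53.4208

J = [[2·u·v - 5·v, u^2 - 5·u - 6·v - 3], [4·u·v + v + 1, 2·u^2 + u + 2·v + 2·cos(v)]].
At the point, J = [[4.0000, 3.7500], [-13.0000, 1.167706]].
det J = 53.4208.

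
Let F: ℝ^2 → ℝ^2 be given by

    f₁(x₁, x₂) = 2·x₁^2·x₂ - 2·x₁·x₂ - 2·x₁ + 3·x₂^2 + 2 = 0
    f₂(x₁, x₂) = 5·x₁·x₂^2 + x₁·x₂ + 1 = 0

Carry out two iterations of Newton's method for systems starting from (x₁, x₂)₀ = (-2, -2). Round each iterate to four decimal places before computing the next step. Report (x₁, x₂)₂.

(-1.6277, -0.7388)

At (-2, -2): F = (-6.0000, -35.0000).
Jacobian J = [[4·x₁·x₂ - 2·x₂ - 2, 2·x₁^2 - 2·x₁ + 6·x₂], [5·x₂^2 + x₂, 10·x₁·x₂ + x₁]].
At the point, J = [[18.0000, 0.0000], [18.0000, 38.0000]] (det J = 684.0000).
Solving J·Δ = −F gives Δ = (0.3333, 0.7632).
Then the next iterate is (x₁, x₂)₁ = (-1.6667, -1.2368).
Round to (-1.6667, -1.2368) and repeat: F = (-1.071712, -9.686166), J = [[8.719098, 1.468378], [6.411571, 18.947046]].
Δ = (0.0390, 0.4980), so (x₁, x₂)₂ = (-1.6277, -0.7388).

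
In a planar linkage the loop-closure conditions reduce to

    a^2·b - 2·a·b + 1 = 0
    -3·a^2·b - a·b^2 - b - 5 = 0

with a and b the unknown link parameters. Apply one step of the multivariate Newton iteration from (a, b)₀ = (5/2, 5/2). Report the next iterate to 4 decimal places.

(2.2568, 0.6594)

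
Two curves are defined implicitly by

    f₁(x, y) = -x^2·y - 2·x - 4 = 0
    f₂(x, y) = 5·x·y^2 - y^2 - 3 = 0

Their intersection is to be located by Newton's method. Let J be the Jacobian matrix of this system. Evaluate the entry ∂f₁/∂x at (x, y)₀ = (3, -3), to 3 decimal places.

∂f₁/∂x = -2·x·y - 2.
At (3, -3) this is 16.000.

16.000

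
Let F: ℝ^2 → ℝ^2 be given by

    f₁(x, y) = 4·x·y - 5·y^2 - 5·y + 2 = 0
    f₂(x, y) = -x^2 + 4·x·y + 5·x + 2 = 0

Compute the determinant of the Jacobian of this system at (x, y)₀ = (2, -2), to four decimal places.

J = [[4·y, 4·x - 10·y - 5], [-2·x + 4·y + 5, 4·x]].
At the point, J = [[-8.0000, 23.0000], [-7.0000, 8.0000]].
det J = 97.0000.

97.0000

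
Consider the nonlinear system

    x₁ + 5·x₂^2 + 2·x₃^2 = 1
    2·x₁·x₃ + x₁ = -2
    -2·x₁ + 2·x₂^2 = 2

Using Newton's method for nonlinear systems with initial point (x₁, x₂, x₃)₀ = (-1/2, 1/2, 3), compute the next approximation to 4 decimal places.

(-0.5111, 0.7389, 1.4222)

At (-1/2, 1/2, 3): F = (17.7500, -1.5000, -0.5000).
Jacobian J = [[1, 10·x₂, 4·x₃], [2·x₃ + 1, 0, 2·x₁], [-2, 4·x₂, 0]].
At the point, J = [[1.0000, 5.0000, 12.0000], [7.0000, 0.0000, -1.0000], [-2.0000, 2.0000, 0.0000]] (det J = 180.0000).
Solving J·Δ = −F gives Δ = (-0.0111, 0.2389, -1.5778).
Then the next iterate is (x₁, x₂, x₃)₁ = (-0.5111, 0.7389, 1.4222).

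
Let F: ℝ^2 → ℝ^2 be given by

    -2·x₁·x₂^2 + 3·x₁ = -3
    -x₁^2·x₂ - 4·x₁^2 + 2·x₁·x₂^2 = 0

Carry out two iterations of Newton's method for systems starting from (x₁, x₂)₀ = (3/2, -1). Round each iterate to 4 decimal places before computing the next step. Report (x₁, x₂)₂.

At (3/2, -1): F = (4.5000, -3.7500).
Jacobian J = [[-2·x₂^2 + 3, -4·x₁·x₂], [-2·x₁·x₂ - 8·x₁ + 2·x₂^2, -x₁^2 + 4·x₁·x₂]].
At the point, J = [[1.0000, 6.0000], [-7.0000, -8.2500]] (det J = 33.7500).
Solving J·Δ = −F gives Δ = (0.4333, -0.8222).
Then the next iterate is (x₁, x₂)₁ = (1.9333, -1.8222).
Round to (1.9333, -1.8222) and repeat: F = (-4.038808, 4.698857), J = [[-3.640826, 14.091437], [-1.779856, -17.829086]].
Δ = (-0.0644, 0.2700), so (x₁, x₂)₂ = (1.8689, -1.5522).

(1.8689, -1.5522)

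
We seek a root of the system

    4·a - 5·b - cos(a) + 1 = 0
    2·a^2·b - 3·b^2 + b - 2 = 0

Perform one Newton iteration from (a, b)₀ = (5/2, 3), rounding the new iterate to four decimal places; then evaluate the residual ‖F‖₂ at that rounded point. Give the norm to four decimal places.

3.5696

At (5/2, 3): F = (-3.198856, 11.5000).
Jacobian J = [[sin(a) + 4, -5], [4·a·b, 2·a^2 - 6·b + 1]].
At the point, J = [[4.598472, -5.0000], [30.0000, -4.5000]] (det J = 129.306875).
Solving J·Δ = −F gives Δ = (-0.5560, -1.1511).
Then the next iterate is (a, b)₁ = (1.9440, 1.8489).
Re-evaluating at (1.9440, 1.8489): F = (-0.103900, 3.568095), so ‖F‖₂ = 3.5696.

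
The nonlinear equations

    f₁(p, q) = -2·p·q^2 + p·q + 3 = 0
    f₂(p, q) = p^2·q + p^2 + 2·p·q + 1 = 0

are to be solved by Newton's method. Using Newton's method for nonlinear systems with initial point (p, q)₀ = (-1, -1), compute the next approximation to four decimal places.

(0.2857, -0.5714)

At (-1, -1): F = (6.0000, 3.0000).
Jacobian J = [[-2·q^2 + q, -4·p·q + p], [2·p·q + 2·p + 2·q, p^2 + 2·p]].
At the point, J = [[-3.0000, -5.0000], [-2.0000, -1.0000]] (det J = -7.0000).
Solving J·Δ = −F gives Δ = (1.2857, 0.4286).
Then the next iterate is (p, q)₁ = (0.2857, -0.5714).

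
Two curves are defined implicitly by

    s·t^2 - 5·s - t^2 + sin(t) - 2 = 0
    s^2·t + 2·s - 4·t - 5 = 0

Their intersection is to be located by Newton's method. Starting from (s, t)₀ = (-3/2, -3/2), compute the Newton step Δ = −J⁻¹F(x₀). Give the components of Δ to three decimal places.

At (-3/2, -3/2): F = (-1.12249, -5.375).
Jacobian J = [[t^2 - 5, 2·s·t - 2·t + cos(t)], [2·s·t + 2, s^2 - 4]].
At the point, J = [[-2.750, 7.57074], [6.500, -1.750]] (det J = -44.39729).
Solving J·Δ = −F gives Δ = (0.961, 0.497).

(0.961, 0.497)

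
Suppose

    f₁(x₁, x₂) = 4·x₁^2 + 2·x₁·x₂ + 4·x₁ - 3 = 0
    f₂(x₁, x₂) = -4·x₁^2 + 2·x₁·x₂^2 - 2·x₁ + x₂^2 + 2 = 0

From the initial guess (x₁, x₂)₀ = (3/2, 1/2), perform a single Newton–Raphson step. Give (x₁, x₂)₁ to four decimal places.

(0.7535, 0.2304)

At (3/2, 1/2): F = (13.5000, -9.0000).
Jacobian J = [[8·x₁ + 2·x₂ + 4, 2·x₁], [-8·x₁ + 2·x₂^2 - 2, 4·x₁·x₂ + 2·x₂]].
At the point, J = [[17.0000, 3.0000], [-13.5000, 4.0000]] (det J = 108.5000).
Solving J·Δ = −F gives Δ = (-0.7465, -0.2696).
Then the next iterate is (x₁, x₂)₁ = (0.7535, 0.2304).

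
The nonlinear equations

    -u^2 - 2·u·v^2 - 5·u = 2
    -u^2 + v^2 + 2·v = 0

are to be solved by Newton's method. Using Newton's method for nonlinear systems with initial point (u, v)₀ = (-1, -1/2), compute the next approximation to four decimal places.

At (-1, -1/2): F = (2.5000, -1.7500).
Jacobian J = [[-2·u - 2·v^2 - 5, -4·u·v], [-2·u, 2·v + 2]].
At the point, J = [[-3.5000, -2.0000], [2.0000, 1.0000]] (det J = 0.5000).
Solving J·Δ = −F gives Δ = (2.0000, -2.2500).
Then the next iterate is (u, v)₁ = (1.0000, -2.7500).

(1.0000, -2.7500)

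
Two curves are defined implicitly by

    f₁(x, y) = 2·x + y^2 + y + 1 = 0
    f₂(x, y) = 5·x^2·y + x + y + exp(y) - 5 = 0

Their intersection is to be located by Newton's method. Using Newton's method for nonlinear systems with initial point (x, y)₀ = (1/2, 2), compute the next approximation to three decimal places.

(1.624, -0.050)

At (1/2, 2): F = (8.000, 7.38906).
Jacobian J = [[2, 2·y + 1], [10·x·y + 1, 5·x^2 + exp(y) + 1]].
At the point, J = [[2.000, 5.000], [11.000, 9.63906]] (det J = -35.72189).
Solving J·Δ = −F gives Δ = (1.124, -2.050).
Then the next iterate is (x, y)₁ = (1.624, -0.050).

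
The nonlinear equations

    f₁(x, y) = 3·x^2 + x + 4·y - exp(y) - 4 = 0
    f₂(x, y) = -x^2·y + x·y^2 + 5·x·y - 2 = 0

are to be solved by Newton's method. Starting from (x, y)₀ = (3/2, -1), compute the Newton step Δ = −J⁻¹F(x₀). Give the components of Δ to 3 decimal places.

At (3/2, -1): F = (-0.11788, -5.750).
Jacobian J = [[6·x + 1, -exp(y) + 4], [-2·x·y + y^2 + 5·y, -x^2 + 2·x·y + 5·x]].
At the point, J = [[10.000, 3.63212], [-1.000, 2.250]] (det J = 26.13212).
Solving J·Δ = −F gives Δ = (-0.789, 2.205).

(-0.789, 2.205)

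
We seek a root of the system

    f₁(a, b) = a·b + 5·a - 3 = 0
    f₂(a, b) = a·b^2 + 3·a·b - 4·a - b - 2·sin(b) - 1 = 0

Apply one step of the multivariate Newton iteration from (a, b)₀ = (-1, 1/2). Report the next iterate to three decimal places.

(0.452, -0.015)

At (-1, 1/2): F = (-8.500, -0.20885).
Jacobian J = [[b + 5, a], [b^2 + 3·b - 4, 2·a·b + 3·a - 2·cos(b) - 1]].
At the point, J = [[5.500, -1.000], [-2.250, -6.75517]] (det J = -39.40341).
Solving J·Δ = −F gives Δ = (1.452, -0.515).
Then the next iterate is (a, b)₁ = (0.452, -0.015).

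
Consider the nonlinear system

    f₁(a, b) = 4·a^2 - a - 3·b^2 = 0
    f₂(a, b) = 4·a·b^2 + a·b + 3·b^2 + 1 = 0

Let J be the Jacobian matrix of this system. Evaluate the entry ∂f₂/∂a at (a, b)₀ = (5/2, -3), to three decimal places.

∂f₂/∂a = 4·b^2 + b.
At (5/2, -3) this is 33.000.

33.000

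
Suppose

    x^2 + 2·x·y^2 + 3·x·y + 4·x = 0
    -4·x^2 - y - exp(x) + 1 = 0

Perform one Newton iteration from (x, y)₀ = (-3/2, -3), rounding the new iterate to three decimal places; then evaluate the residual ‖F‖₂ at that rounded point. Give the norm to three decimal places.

5.584

At (-3/2, -3): F = (-17.250, -5.22313).
Jacobian J = [[2·x + 2·y^2 + 3·y + 4, 4·x·y + 3·x], [-8·x - exp(x), -1]].
At the point, J = [[10.000, 13.500], [11.77687, -1.000]] (det J = -168.98774).
Solving J·Δ = −F gives Δ = (0.519, 0.893).
Then the next iterate is (x, y)₁ = (-0.981, -2.107).
Re-evaluating at (-0.981, -2.107): F = (-5.47094, -1.11738), so ‖F‖₂ = 5.584.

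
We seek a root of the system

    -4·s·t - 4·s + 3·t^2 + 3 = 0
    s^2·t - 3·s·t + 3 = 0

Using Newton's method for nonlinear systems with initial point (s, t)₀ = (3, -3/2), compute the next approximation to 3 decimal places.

At (3, -3/2): F = (15.750, 3.000).
Jacobian J = [[-4·t - 4, -4·s + 6·t], [2·s·t - 3·t, s^2 - 3·s]].
At the point, J = [[2.000, -21.000], [-4.500, 0.000]] (det J = -94.500).
Solving J·Δ = −F gives Δ = (0.667, 0.813).
Then the next iterate is (s, t)₁ = (3.667, -0.687).

(3.667, -0.687)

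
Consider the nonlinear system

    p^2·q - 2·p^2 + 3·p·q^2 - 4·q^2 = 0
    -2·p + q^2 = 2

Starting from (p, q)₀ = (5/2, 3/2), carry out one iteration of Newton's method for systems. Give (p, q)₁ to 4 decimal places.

At (5/2, 3/2): F = (4.7500, -4.7500).
Jacobian J = [[2·p·q - 4·p + 3·q^2, p^2 + 6·p·q - 8·q], [-2, 2·q]].
At the point, J = [[4.2500, 16.7500], [-2.0000, 3.0000]] (det J = 46.2500).
Solving J·Δ = −F gives Δ = (-2.0284, 0.2311).
Then the next iterate is (p, q)₁ = (0.4716, 1.7311).

(0.4716, 1.7311)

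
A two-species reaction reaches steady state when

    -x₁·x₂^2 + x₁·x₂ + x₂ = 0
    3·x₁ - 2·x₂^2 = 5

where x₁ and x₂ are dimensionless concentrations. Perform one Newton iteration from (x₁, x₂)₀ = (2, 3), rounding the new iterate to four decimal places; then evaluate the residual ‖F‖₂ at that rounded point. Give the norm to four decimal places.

At (2, 3): F = (-9.0000, -17.0000).
Jacobian J = [[-x₂^2 + x₂, -2·x₁·x₂ + x₁ + 1], [3, -4·x₂]].
At the point, J = [[-6.0000, -9.0000], [3.0000, -12.0000]] (det J = 99.0000).
Solving J·Δ = −F gives Δ = (0.4545, -1.3030).
Then the next iterate is (x₁, x₂)₁ = (2.4545, 1.6970).
Re-evaluating at (2.4545, 1.6970): F = (-1.206205, -3.396118), so ‖F‖₂ = 3.6040.

3.6040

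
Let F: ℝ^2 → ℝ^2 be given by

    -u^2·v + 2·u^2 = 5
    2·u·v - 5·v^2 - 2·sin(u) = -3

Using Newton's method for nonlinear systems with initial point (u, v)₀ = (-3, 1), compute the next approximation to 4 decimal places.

(-1.9876, 0.7695)

At (-3, 1): F = (4.0000, -7.717760).
Jacobian J = [[-2·u·v + 4·u, -u^2], [2·v - 2·cos(u), 2·u - 10·v]].
At the point, J = [[-6.0000, -9.0000], [3.979985, -16.0000]] (det J = 131.819865).
Solving J·Δ = −F gives Δ = (1.0124, -0.2305).
Then the next iterate is (u, v)₁ = (-1.9876, 0.7695).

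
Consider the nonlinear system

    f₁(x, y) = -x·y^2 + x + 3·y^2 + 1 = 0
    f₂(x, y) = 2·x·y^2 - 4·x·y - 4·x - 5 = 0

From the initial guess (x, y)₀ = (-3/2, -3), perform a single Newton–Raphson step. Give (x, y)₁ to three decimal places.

(-1.053, -1.651)

At (-3/2, -3): F = (40.000, -44.000).
Jacobian J = [[-y^2 + 1, -2·x·y + 6·y], [2·y^2 - 4·y - 4, 4·x·y - 4·x]].
At the point, J = [[-8.000, -27.000], [26.000, 24.000]] (det J = 510.000).
Solving J·Δ = −F gives Δ = (0.447, 1.349).
Then the next iterate is (x, y)₁ = (-1.053, -1.651).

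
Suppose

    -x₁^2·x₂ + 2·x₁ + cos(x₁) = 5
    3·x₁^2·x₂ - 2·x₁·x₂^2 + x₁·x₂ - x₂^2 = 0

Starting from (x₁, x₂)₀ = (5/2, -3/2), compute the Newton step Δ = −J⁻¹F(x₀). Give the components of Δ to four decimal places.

At (5/2, -3/2): F = (8.573856, -45.3750).
Jacobian J = [[-2·x₁·x₂ - sin(x₁) + 2, -x₁^2], [6·x₁·x₂ - 2·x₂^2 + x₂, 3·x₁^2 - 4·x₁·x₂ + x₁ - 2·x₂]].
At the point, J = [[8.901528, -6.2500], [-28.5000, 39.2500]] (det J = 171.259968).
Solving J·Δ = −F gives Δ = (-0.3091, 0.9316).

(-0.3091, 0.9316)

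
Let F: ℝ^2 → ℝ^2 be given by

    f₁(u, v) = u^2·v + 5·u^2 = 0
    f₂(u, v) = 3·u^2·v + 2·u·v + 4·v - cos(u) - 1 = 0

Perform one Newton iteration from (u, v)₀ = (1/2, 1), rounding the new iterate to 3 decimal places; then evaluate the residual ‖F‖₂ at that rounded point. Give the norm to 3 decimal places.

At (1/2, 1): F = (1.500, 3.87242).
Jacobian J = [[2·u·v + 10·u, u^2], [6·u·v + 2·v + sin(u), 3·u^2 + 2·u + 4]].
At the point, J = [[6.000, 0.250], [5.47943, 5.750]] (det J = 33.13014).
Solving J·Δ = −F gives Δ = (-0.231, -0.453).
Then the next iterate is (u, v)₁ = (0.269, 0.547).
Re-evaluating at (0.269, 0.547): F = (0.40139, 0.63699), so ‖F‖₂ = 0.753.

0.753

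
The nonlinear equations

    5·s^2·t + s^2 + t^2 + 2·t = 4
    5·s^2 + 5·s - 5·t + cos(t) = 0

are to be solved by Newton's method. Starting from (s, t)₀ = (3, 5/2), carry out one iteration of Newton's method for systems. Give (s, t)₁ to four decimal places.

(1.6148, 2.1817)

At (3, 5/2): F = (128.7500, 46.698856).
Jacobian J = [[10·s·t + 2·s, 5·s^2 + 2·t + 2], [10·s + 5, -sin(t) - 5]].
At the point, J = [[81.0000, 52.0000], [35.0000, -5.598472]] (det J = -2273.476244).
Solving J·Δ = −F gives Δ = (-1.3852, -0.3183).
Then the next iterate is (s, t)₁ = (1.6148, 2.1817).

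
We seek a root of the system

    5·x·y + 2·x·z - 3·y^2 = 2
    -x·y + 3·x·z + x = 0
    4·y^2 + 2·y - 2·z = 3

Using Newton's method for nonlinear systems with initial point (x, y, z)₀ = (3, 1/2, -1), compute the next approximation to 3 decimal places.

(1.483, 0.467, -0.599)

At (3, 1/2, -1): F = (-1.250, -7.500, 1.000).
Jacobian J = [[5·y + 2·z, 5·x - 6·y, 2·x], [-y + 3·z + 1, -x, 3·x], [0, 8·y + 2, -2]].
At the point, J = [[0.500, 12.000, 6.000], [-2.500, -3.000, 9.000], [0.000, 6.000, -2.000]] (det J = -174.000).
Solving J·Δ = −F gives Δ = (-1.517, -0.033, 0.401).
Then the next iterate is (x, y, z)₁ = (1.483, 0.467, -0.599).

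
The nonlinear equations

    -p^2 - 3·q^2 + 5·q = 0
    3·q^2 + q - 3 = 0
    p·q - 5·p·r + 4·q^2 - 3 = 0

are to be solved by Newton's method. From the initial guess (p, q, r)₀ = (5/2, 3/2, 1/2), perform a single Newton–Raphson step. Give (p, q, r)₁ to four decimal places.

At (5/2, 3/2, 1/2): F = (-5.5000, 5.2500, 3.5000).
Jacobian J = [[-2·p, -6·q + 5, 0], [0, 6·q + 1, 0], [q - 5·r, p + 8·q, -5·p]].
At the point, J = [[-5.0000, -4.0000, 0.0000], [0.0000, 10.0000, 0.0000], [-1.0000, 14.5000, -12.5000]] (det J = 625.0000).
Solving J·Δ = −F gives Δ = (-0.6800, -0.5250, -0.2746).
Then the next iterate is (p, q, r)₁ = (1.8200, 0.9750, 0.2254).

(1.8200, 0.9750, 0.2254)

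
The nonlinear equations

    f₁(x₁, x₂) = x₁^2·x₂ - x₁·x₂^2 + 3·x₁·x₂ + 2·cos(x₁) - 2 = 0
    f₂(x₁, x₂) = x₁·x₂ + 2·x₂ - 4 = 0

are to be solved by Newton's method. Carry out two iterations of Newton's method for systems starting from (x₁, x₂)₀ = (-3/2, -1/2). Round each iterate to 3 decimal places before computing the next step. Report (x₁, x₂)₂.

(-12.063, -3.115)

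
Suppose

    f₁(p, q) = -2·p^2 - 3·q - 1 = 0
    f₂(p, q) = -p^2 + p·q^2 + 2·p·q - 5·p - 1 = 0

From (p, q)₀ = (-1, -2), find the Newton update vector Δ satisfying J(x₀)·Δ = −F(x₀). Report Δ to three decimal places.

At (-1, -2): F = (3.000, 3.000).
Jacobian J = [[-4·p, -3], [-2·p + q^2 + 2·q - 5, 2·p·q + 2·p]].
At the point, J = [[4.000, -3.000], [-3.000, 2.000]] (det J = -1.000).
Solving J·Δ = −F gives Δ = (15.000, 21.000).

(15.000, 21.000)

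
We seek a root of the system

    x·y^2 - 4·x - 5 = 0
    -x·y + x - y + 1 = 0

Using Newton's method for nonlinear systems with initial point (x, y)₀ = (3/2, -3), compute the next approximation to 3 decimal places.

At (3/2, -3): F = (2.500, 10.000).
Jacobian J = [[y^2 - 4, 2·x·y], [-y + 1, -x - 1]].
At the point, J = [[5.000, -9.000], [4.000, -2.500]] (det J = 23.500).
Solving J·Δ = −F gives Δ = (-3.564, -1.702).
Then the next iterate is (x, y)₁ = (-2.064, -4.702).

(-2.064, -4.702)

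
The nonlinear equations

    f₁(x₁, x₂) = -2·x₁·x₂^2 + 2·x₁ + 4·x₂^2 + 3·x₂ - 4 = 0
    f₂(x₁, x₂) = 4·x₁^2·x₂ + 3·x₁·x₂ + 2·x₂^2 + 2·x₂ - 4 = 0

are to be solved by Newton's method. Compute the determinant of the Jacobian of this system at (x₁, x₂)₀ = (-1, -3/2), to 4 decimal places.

120.0000

J = [[-2·x₂^2 + 2, -4·x₁·x₂ + 8·x₂ + 3], [8·x₁·x₂ + 3·x₂, 4·x₁^2 + 3·x₁ + 4·x₂ + 2]].
At the point, J = [[-2.5000, -15.0000], [7.5000, -3.0000]].
det J = 120.0000.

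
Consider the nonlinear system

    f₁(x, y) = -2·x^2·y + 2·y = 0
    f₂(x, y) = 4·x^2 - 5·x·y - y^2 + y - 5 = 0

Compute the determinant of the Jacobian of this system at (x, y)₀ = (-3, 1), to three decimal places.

-296.000

J = [[-4·x·y, -2·x^2 + 2], [8·x - 5·y, -5·x - 2·y + 1]].
At the point, J = [[12.000, -16.000], [-29.000, 14.000]].
det J = -296.000.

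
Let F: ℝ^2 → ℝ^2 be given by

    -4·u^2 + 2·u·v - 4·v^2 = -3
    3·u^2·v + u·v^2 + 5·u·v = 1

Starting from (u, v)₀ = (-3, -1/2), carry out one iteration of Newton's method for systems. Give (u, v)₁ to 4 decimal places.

(-1.6597, -0.5865)

At (-3, -1/2): F = (-31.0000, -7.7500).
Jacobian J = [[-8·u + 2·v, 2·u - 8·v], [6·u·v + v^2 + 5·v, 3·u^2 + 2·u·v + 5·u]].
At the point, J = [[23.0000, -2.0000], [6.7500, 15.0000]] (det J = 358.5000).
Solving J·Δ = −F gives Δ = (1.3403, -0.0865).
Then the next iterate is (u, v)₁ = (-1.6597, -0.5865).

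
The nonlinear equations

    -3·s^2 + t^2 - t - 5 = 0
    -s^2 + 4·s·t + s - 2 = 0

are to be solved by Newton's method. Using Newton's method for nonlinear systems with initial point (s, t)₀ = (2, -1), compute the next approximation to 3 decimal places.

At (2, -1): F = (-15.000, -12.000).
Jacobian J = [[-6·s, 2·t - 1], [-2·s + 4·t + 1, 4·s]].
At the point, J = [[-12.000, -3.000], [-7.000, 8.000]] (det J = -117.000).
Solving J·Δ = −F gives Δ = (-1.333, 0.333).
Then the next iterate is (s, t)₁ = (0.667, -0.667).

(0.667, -0.667)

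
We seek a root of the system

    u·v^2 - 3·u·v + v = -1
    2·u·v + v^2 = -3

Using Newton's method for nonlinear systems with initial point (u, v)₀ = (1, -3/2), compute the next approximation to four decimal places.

(1.2299, 0.0603)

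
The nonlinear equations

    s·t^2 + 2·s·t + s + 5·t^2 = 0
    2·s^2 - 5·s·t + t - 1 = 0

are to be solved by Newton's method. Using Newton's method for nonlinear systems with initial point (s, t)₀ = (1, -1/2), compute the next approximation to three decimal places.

At (1, -1/2): F = (1.500, 3.000).
Jacobian J = [[t^2 + 2·t + 1, 2·s·t + 2·s + 10·t], [4·s - 5·t, -5·s + 1]].
At the point, J = [[0.250, -4.000], [6.500, -4.000]] (det J = 25.000).
Solving J·Δ = −F gives Δ = (-0.240, 0.360).
Then the next iterate is (s, t)₁ = (0.760, -0.140).

(0.760, -0.140)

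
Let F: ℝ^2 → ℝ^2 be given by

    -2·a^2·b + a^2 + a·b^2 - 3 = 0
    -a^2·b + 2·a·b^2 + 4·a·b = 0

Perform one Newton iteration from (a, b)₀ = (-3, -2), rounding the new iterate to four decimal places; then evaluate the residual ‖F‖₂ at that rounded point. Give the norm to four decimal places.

2.9578

At (-3, -2): F = (30.0000, 18.0000).
Jacobian J = [[-4·a·b + 2·a + b^2, -2·a^2 + 2·a·b], [-2·a·b + 2·b^2 + 4·b, -a^2 + 4·a·b + 4·a]].
At the point, J = [[-26.0000, -6.0000], [-12.0000, 3.0000]] (det J = -150.0000).
Solving J·Δ = −F gives Δ = (1.3200, -0.7200).
Then the next iterate is (a, b)₁ = (-1.6800, -2.7200).
Re-evaluating at (-1.6800, -2.7200): F = (2.746944, 1.096704), so ‖F‖₂ = 2.9578.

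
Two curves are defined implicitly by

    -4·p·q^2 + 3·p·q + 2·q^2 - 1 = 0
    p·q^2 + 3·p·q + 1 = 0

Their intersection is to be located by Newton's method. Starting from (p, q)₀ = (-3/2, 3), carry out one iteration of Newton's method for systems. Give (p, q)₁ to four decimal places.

At (-3/2, 3): F = (57.5000, -26.0000).
Jacobian J = [[-4·q^2 + 3·q, -8·p·q + 3·p + 4·q], [q^2 + 3·q, 2·p·q + 3·p]].
At the point, J = [[-27.0000, 43.5000], [18.0000, -13.5000]] (det J = -418.5000).
Solving J·Δ = −F gives Δ = (0.8477, -0.7957).
Then the next iterate is (p, q)₁ = (-0.6523, 2.2043).

(-0.6523, 2.2043)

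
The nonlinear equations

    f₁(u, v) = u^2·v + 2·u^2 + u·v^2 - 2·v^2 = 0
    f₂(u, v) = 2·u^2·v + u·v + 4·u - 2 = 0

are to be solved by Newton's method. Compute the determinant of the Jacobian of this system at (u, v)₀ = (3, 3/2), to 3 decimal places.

206.250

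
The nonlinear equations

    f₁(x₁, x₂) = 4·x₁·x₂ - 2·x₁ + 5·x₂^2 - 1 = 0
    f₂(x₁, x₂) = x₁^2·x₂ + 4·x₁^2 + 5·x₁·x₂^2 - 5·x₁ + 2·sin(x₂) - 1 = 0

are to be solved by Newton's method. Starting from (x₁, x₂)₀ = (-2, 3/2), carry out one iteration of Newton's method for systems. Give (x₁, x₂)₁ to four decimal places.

(17.3146, -9.8584)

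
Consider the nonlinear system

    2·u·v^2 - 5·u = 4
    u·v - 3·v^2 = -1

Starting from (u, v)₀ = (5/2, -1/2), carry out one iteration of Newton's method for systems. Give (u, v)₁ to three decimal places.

(-0.761, -0.615)

At (5/2, -1/2): F = (-15.250, -1.000).
Jacobian J = [[2·v^2 - 5, 4·u·v], [v, u - 6·v]].
At the point, J = [[-4.500, -5.000], [-0.500, 5.500]] (det J = -27.250).
Solving J·Δ = −F gives Δ = (-3.261, -0.115).
Then the next iterate is (u, v)₁ = (-0.761, -0.615).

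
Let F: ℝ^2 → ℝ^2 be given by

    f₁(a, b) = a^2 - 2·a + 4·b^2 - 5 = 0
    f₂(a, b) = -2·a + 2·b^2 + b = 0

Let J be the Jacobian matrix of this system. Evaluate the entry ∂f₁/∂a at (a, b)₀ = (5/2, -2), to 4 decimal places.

3.0000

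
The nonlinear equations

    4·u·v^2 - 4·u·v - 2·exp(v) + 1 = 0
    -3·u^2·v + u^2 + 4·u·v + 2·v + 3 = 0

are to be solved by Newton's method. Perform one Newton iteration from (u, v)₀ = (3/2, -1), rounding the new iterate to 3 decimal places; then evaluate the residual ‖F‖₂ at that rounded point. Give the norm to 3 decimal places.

At (3/2, -1): F = (12.26424, 4.000).
Jacobian J = [[4·v^2 - 4·v, 8·u·v - 4·u - 2·exp(v)], [-6·u·v + 2·u + 4·v, -3·u^2 + 4·u + 2]].
At the point, J = [[8.000, -18.73576], [8.000, 1.250]] (det J = 159.88607).
Solving J·Δ = −F gives Δ = (-0.565, 0.414).
Then the next iterate is (u, v)₁ = (0.935, -0.586).
Re-evaluating at (0.935, -0.586): F = (3.36284, 2.04747), so ‖F‖₂ = 3.937.

3.937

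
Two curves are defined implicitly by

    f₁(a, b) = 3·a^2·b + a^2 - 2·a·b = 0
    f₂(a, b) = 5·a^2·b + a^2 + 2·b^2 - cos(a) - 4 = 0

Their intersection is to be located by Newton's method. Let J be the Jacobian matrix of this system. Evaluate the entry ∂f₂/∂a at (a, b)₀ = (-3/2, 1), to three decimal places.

-18.997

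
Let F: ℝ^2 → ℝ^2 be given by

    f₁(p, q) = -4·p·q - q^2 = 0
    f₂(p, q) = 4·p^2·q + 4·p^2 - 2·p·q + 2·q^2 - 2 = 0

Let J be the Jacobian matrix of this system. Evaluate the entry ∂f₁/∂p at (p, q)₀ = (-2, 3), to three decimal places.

∂f₁/∂p = -4·q.
At (-2, 3) this is -12.000.

-12.000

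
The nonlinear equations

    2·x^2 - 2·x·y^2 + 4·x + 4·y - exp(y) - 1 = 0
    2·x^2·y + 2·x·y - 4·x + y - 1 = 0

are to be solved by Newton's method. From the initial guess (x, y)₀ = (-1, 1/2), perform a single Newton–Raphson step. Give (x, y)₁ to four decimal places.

(-0.1824, 1.0878)

At (-1, 1/2): F = (-2.148721, 3.5000).
Jacobian J = [[4·x - 2·y^2 + 4, -4·x·y - exp(y) + 4], [4·x·y + 2·y - 4, 2·x^2 + 2·x + 1]].
At the point, J = [[-0.5000, 4.351279], [-5.0000, 1.0000]] (det J = 21.256394).
Solving J·Δ = −F gives Δ = (0.8176, 0.5878).
Then the next iterate is (x, y)₁ = (-0.1824, 1.0878).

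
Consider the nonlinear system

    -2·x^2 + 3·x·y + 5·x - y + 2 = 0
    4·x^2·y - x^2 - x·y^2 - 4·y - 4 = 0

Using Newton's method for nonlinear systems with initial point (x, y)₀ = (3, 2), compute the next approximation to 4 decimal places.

(2.9630, 0.1204)

At (3, 2): F = (15.0000, 39.0000).
Jacobian J = [[-4·x + 3·y + 5, 3·x - 1], [8·x·y - 2·x - y^2, 4·x^2 - 2·x·y - 4]].
At the point, J = [[-1.0000, 8.0000], [38.0000, 20.0000]] (det J = -324.0000).
Solving J·Δ = −F gives Δ = (-0.0370, -1.8796).
Then the next iterate is (x, y)₁ = (2.9630, 0.1204).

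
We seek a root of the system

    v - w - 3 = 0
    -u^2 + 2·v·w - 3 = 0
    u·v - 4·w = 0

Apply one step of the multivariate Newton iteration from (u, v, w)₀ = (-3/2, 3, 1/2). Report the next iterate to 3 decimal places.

(0.110, 3.060, 0.060)

At (-3/2, 3, 1/2): F = (-0.500, -2.250, -6.500).
Jacobian J = [[0, 1, -1], [-2·u, 2·w, 2·v], [v, u, -4]].
At the point, J = [[0.000, 1.000, -1.000], [3.000, 1.000, 6.000], [3.000, -1.500, -4.000]] (det J = 37.500).
Solving J·Δ = −F gives Δ = (1.610, 0.060, -0.440).
Then the next iterate is (u, v, w)₁ = (0.110, 3.060, 0.060).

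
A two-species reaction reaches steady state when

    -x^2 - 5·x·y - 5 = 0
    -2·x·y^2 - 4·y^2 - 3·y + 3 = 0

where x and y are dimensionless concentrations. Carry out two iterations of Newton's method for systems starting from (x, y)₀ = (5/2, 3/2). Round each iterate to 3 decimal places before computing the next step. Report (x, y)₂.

(-0.636, 0.829)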